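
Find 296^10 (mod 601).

Using repeated squaring:
10 in binary is 1010, i.e. 10 = 8 + 2.
296^1 ≡ 296 (mod 601)
296^2 ≡ 296^2 = 87616 ≡ 471 (mod 601)
296^4 ≡ 471^2 = 221841 ≡ 72 (mod 601)
296^8 ≡ 72^2 = 5184 ≡ 376 (mod 601)
296^10 = 296^8 × 296^2 ≡ 376 × 471 (mod 601).
376 × 471 = 177096 ≡ 402 (mod 601).

402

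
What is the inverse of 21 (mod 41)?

2

By the extended Euclidean algorithm:
41 = 1*21 + 20
21 = 1*20 + 1
20 = 20*1 + 0
gcd(21, 41) = 1, so the inverse exists.
Bézout: 1 = −1*41 + 2*21.
So 21⁻¹ ≡ 2 (mod 41).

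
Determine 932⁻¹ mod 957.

By the extended Euclidean algorithm:
957 = 1×932 + 25
932 = 37×25 + 7
25 = 3×7 + 4
7 = 1×4 + 3
4 = 1×3 + 1
3 = 3×1 + 0
gcd(932, 957) = 1, so the inverse exists.
Back-substitute for 1:
1 = 1×4 − 1×3
  = −1×7 + 2×4
  = 2×25 − 7×7
  = −7×932 + 261×25
  = 261×957 − 268×932
So 932⁻¹ ≡ −268 ≡ 689 (mod 957).

689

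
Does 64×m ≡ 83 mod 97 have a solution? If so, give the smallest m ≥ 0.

gcd(64, 97) = 1, so a unique solution mod 97 exists.
64⁻¹ ≡ 47 (mod 97).
m ≡ 47×83 ≡ 21 (mod 97).

21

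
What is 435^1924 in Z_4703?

2541

1924 in binary is 11110000100, i.e. 1924 = 1024 + 512 + 256 + 128 + 4.
435^1 ≡ 435 (mod 4703)
435^2 ≡ 435^2 = 189225 ≡ 1105 (mod 4703)
435^4 ≡ 1105^2 = 1221025 ≡ 2948 (mod 4703)
435^8 ≡ 2948^2 = 8690704 ≡ 4263 (mod 4703)
435^16 ≡ 4263^2 = 18173169 ≡ 777 (mod 4703)
435^32 ≡ 777^2 = 603729 ≡ 1745 (mod 4703)
435^64 ≡ 1745^2 = 3045025 ≡ 2184 (mod 4703)
435^128 ≡ 2184^2 = 4769856 ≡ 1014 (mod 4703)
435^256 ≡ 1014^2 = 1028196 ≡ 2942 (mod 4703)
435^512 ≡ 2942^2 = 8655364 ≡ 1844 (mod 4703)
435^1024 ≡ 1844^2 = 3400336 ≡ 67 (mod 4703)
435^1924 = 435^1024 × 435^512 × 435^256 × 435^128 × 435^4 ≡ 67 × 1844 × 2942 × 1014 × 2948 (mod 4703).
Accumulate the product:
67 × 1844 = 123548 ≡ 1270
1270 × 2942 = 3736340 ≡ 2158
2158 × 1014 = 2188212 ≡ 1317
1317 × 2948 = 3882516 ≡ 2541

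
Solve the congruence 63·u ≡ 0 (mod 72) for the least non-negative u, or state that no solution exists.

0

gcd(63, 72) = 9, and 9 | 0, so solutions exist.
Divide through by 9: 7·u ≡ 0 (mod 8).
7⁻¹ ≡ 7 (mod 8).
u ≡ 7·0 ≡ 0 (mod 8).
The smallest non-negative solution is u = 0.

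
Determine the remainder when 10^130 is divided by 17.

15

By square-and-multiply:
130 in binary is 10000010, i.e. 130 = 128 + 2.
10^1 ≡ 10 (mod 17)
10^2 ≡ 10^2 = 100 ≡ 15 (mod 17)
10^4 ≡ 15^2 = 225 ≡ 4 (mod 17)
10^8 ≡ 4^2 = 16 (mod 17)
10^16 ≡ 16^2 = 256 ≡ 1 (mod 17)
10^32 ≡ 1^2 = 1 (mod 17)
10^64 ≡ 1^2 = 1 (mod 17)
10^128 ≡ 1^2 = 1 (mod 17)
10^130 = 10^128 · 10^2 ≡ 1 · 15 (mod 17).
1 · 15 = 15 ≡ 15 (mod 17).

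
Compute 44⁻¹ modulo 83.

By the extended Euclidean algorithm:
83 = 1*44 + 39
44 = 1*39 + 5
39 = 7*5 + 4
5 = 1*4 + 1
4 = 4*1 + 0
gcd(44, 83) = 1, so the inverse exists.
Bézout: 1 = −9*83 + 17*44.
So 44⁻¹ ≡ 17 (mod 83).

17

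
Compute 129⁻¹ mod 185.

109

185 = 1·129 + 56
129 = 2·56 + 17
56 = 3·17 + 5
17 = 3·5 + 2
5 = 2·2 + 1
2 = 2·1 + 0
gcd(129, 185) = 1, so the inverse exists.
Bézout: 1 = 53·185 − 76·129.
So 129⁻¹ ≡ −76 ≡ 109 (mod 185).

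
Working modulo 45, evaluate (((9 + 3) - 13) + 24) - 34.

9 + 3 = 12
12 - 13 = -1 ≡ 44 (mod 45)
44 + 24 = 68 ≡ 23 (mod 45)
23 - 34 = -11 ≡ 34 (mod 45)

34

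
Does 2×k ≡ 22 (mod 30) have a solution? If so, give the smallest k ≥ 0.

11

gcd(2, 30) = 2, and 2 | 22, so solutions exist.
Divide through by 2: 1×k ≡ 11 mod 15.
1⁻¹ ≡ 1 (mod 15).
k ≡ 1×11 ≡ 11 (mod 15).
The smallest non-negative solution is k = 11.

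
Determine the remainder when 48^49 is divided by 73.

Compute successive squares:
48^1 ≡ 48 (mod 73)
48^2 ≡ 48^2 = 2304 ≡ 41 (mod 73)
48^4 ≡ 41^2 = 1681 ≡ 2 (mod 73)
48^8 ≡ 2^2 = 4 (mod 73)
48^16 ≡ 4^2 = 16 (mod 73)
48^32 ≡ 16^2 = 256 ≡ 37 (mod 73)
48^49 = 48^32 · 48^16 · 48^1 ≡ 37 · 16 · 48 (mod 73).
Accumulate the product:
37 · 16 = 592 ≡ 8
8 · 48 = 384 ≡ 19

19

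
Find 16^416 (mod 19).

9

416 in binary is 110100000, i.e. 416 = 256 + 128 + 32.
16^1 ≡ 16 (mod 19)
16^2 ≡ 16^2 = 256 ≡ 9 (mod 19)
16^4 ≡ 9^2 = 81 ≡ 5 (mod 19)
16^8 ≡ 5^2 = 25 ≡ 6 (mod 19)
16^16 ≡ 6^2 = 36 ≡ 17 (mod 19)
16^32 ≡ 17^2 = 289 ≡ 4 (mod 19)
16^64 ≡ 4^2 = 16 (mod 19)
16^128 ≡ 16^2 = 256 ≡ 9 (mod 19)
16^256 ≡ 9^2 = 81 ≡ 5 (mod 19)
16^416 = 16^256 · 16^128 · 16^32 ≡ 5 · 9 · 4 (mod 19).
Accumulate the product:
5 · 9 = 45 ≡ 7
7 · 4 = 28 ≡ 9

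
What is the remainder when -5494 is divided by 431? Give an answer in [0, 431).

-5494 = -13*431 + 109, so -5494 ≡ 109 (mod 431).

109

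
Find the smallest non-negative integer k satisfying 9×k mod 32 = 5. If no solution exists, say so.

29

gcd(9, 32) = 1, so a unique solution mod 32 exists.
9⁻¹ ≡ 25 (mod 32).
k ≡ 25×5 ≡ 29 (mod 32).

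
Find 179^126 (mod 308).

113

Compute successive squares:
126 in binary is 1111110, i.e. 126 = 64 + 32 + 16 + 8 + 4 + 2.
179^1 ≡ 179 (mod 308)
179^2 ≡ 179^2 = 32041 ≡ 9 (mod 308)
179^4 ≡ 9^2 = 81 (mod 308)
179^8 ≡ 81^2 = 6561 ≡ 93 (mod 308)
179^16 ≡ 93^2 = 8649 ≡ 25 (mod 308)
179^32 ≡ 25^2 = 625 ≡ 9 (mod 308)
179^64 ≡ 9^2 = 81 (mod 308)
179^126 = 179^64 × 179^32 × 179^16 × 179^8 × 179^4 × 179^2 ≡ 81 × 9 × 25 × 93 × 81 × 9 (mod 308).
Accumulate the product:
81 × 9 = 729 ≡ 113
113 × 25 = 2825 ≡ 53
53 × 93 = 4929 ≡ 1
1 × 81 = 81
81 × 9 = 729 ≡ 113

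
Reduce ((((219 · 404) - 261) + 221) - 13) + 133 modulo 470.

219 · 404 = 88476 ≡ 116 (mod 470)
116 - 261 = -145 ≡ 325 (mod 470)
325 + 221 = 546 ≡ 76 (mod 470)
76 - 13 = 63
63 + 133 = 196

196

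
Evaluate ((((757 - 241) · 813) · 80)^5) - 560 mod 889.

757 - 241 = 516
516 · 813 = 419508 ≡ 789 (mod 889)
789 · 80 = 63120 ≡ 1 (mod 889)
(1)^5 ≡ 1 (mod 889)
1 - 560 = -559 ≡ 330 (mod 889)

330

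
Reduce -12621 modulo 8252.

-12621 = -2·8252 + 3883, so -12621 ≡ 3883 (mod 8252).

3883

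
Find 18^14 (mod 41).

16

By square-and-multiply:
14 in binary is 1110, i.e. 14 = 8 + 4 + 2.
18^1 ≡ 18 (mod 41)
18^2 ≡ 18^2 = 324 ≡ 37 (mod 41)
18^4 ≡ 37^2 = 1369 ≡ 16 (mod 41)
18^8 ≡ 16^2 = 256 ≡ 10 (mod 41)
18^14 = 18^8 · 18^4 · 18^2 ≡ 10 · 16 · 37 (mod 41).
Accumulate the product:
10 · 16 = 160 ≡ 37
37 · 37 = 1369 ≡ 16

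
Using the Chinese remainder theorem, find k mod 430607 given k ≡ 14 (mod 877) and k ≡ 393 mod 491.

877⁻¹ mod 491: 877×332 ≡ 1 (mod 491), so 877⁻¹ ≡ 332.
k = 14 + 877×((393 − 14)×332 mod 491) = 14 + 877×132 = 115778.

115778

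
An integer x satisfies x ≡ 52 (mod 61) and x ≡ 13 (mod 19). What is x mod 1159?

61⁻¹ mod 19: 61·5 ≡ 1 (mod 19), so 61⁻¹ ≡ 5.
x = 52 + 61·((13 − 52)·5 mod 19) = 52 + 61·14 = 906.

906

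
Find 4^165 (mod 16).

0

Compute successive squares:
4^1 ≡ 4 (mod 16)
4^2 ≡ 4^2 = 16 ≡ 0 (mod 16)
4^4 ≡ 0^2 = 0 (mod 16)
4^8 ≡ 0^2 = 0 (mod 16)
4^16 ≡ 0^2 = 0 (mod 16)
4^32 ≡ 0^2 = 0 (mod 16)
4^64 ≡ 0^2 = 0 (mod 16)
4^128 ≡ 0^2 = 0 (mod 16)
4^165 = 4^128 × 4^32 × 4^4 × 4^1 ≡ 0 × 0 × 0 × 4 (mod 16).
Accumulate the product:
0 × 0 = 0
0 × 0 = 0
0 × 4 = 0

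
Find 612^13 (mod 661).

Compute successive squares:
612^1 ≡ 612 (mod 661)
612^2 ≡ 612^2 = 374544 ≡ 418 (mod 661)
612^4 ≡ 418^2 = 174724 ≡ 220 (mod 661)
612^8 ≡ 220^2 = 48400 ≡ 147 (mod 661)
612^13 = 612^8 × 612^4 × 612^1 ≡ 147 × 220 × 612 (mod 661).
Accumulate the product:
147 × 220 = 32340 ≡ 612
612 × 612 = 374544 ≡ 418

418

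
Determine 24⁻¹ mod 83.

45

83 = 3*24 + 11
24 = 2*11 + 2
11 = 5*2 + 1
2 = 2*1 + 0
gcd(24, 83) = 1, so the inverse exists.
Back-substitute for 1:
1 = 1*11 − 5*2
  = −5*24 + 11*11
  = 11*83 − 38*24
So 24⁻¹ ≡ −38 ≡ 45 (mod 83).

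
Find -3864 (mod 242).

8

-3864 = -16*242 + 8, so -3864 ≡ 8 (mod 242).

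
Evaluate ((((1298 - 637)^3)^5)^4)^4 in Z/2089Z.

826

1298 - 637 = 661
(661)^3 ≡ 531 (mod 2089)
(531)^5 ≡ 447 (mod 2089)
(447)^4 ≡ 1263 (mod 2089)
(1263)^4 ≡ 826 (mod 2089)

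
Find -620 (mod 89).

3

-620 = -7·89 + 3, so -620 ≡ 3 (mod 89).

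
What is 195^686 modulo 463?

228

686 in binary is 1010101110, i.e. 686 = 512 + 128 + 32 + 8 + 4 + 2.
195^1 ≡ 195 (mod 463)
195^2 ≡ 195^2 = 38025 ≡ 59 (mod 463)
195^4 ≡ 59^2 = 3481 ≡ 240 (mod 463)
195^8 ≡ 240^2 = 57600 ≡ 188 (mod 463)
195^16 ≡ 188^2 = 35344 ≡ 156 (mod 463)
195^32 ≡ 156^2 = 24336 ≡ 260 (mod 463)
195^64 ≡ 260^2 = 67600 ≡ 2 (mod 463)
195^128 ≡ 2^2 = 4 (mod 463)
195^256 ≡ 4^2 = 16 (mod 463)
195^512 ≡ 16^2 = 256 (mod 463)
195^686 = 195^512 · 195^128 · 195^32 · 195^8 · 195^4 · 195^2 ≡ 256 · 4 · 260 · 188 · 240 · 59 (mod 463).
Accumulate the product:
256 · 4 = 1024 ≡ 98
98 · 260 = 25480 ≡ 15
15 · 188 = 2820 ≡ 42
42 · 240 = 10080 ≡ 357
357 · 59 = 21063 ≡ 228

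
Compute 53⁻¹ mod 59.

49

Apply the Euclidean algorithm and back-substitute:
59 = 1*53 + 6
53 = 8*6 + 5
6 = 1*5 + 1
5 = 5*1 + 0
gcd(53, 59) = 1, so the inverse exists.
Back-substitute for 1:
1 = 1*6 − 1*5
  = −1*53 + 9*6
  = 9*59 − 10*53
So 53⁻¹ ≡ −10 ≡ 49 (mod 59).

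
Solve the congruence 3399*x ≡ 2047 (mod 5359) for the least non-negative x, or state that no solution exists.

gcd(3399, 5359) = 1, so a unique solution mod 5359 exists.
3399⁻¹ ≡ 216 (mod 5359).
x ≡ 216*2047 ≡ 2714 (mod 5359).

2714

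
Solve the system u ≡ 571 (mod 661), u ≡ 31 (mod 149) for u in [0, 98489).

661⁻¹ mod 149: 661*94 ≡ 1 (mod 149), so 661⁻¹ ≡ 94.
u = 571 + 661*((31 − 571)*94 mod 149) = 571 + 661*49 = 32960.
Check: 32960 mod 661 = 571, 32960 mod 149 = 31. ✓

32960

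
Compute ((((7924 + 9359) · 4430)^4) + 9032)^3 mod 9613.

7949

7924 + 9359 = 17283 ≡ 7670 (mod 9613)
7670 · 4430 = 33978100 ≡ 5758 (mod 9613)
(5758)^4 ≡ 1118 (mod 9613)
1118 + 9032 = 10150 ≡ 537 (mod 9613)
(537)^3 ≡ 7949 (mod 9613)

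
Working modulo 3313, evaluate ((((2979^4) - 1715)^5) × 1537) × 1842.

2971

(2979)^4 ≡ 3281 (mod 3313)
3281 - 1715 = 1566
(1566)^5 ≡ 2286 (mod 3313)
2286 × 1537 = 3513582 ≡ 1802 (mod 3313)
1802 × 1842 = 3319284 ≡ 2971 (mod 3313)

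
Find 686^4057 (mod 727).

184

4057 in binary is 111111011001, i.e. 4057 = 2048 + 1024 + 512 + 256 + 128 + 64 + 16 + 8 + 1.
686^1 ≡ 686 (mod 727)
686^2 ≡ 686^2 = 470596 ≡ 227 (mod 727)
686^4 ≡ 227^2 = 51529 ≡ 639 (mod 727)
686^8 ≡ 639^2 = 408321 ≡ 474 (mod 727)
686^16 ≡ 474^2 = 224676 ≡ 33 (mod 727)
686^32 ≡ 33^2 = 1089 ≡ 362 (mod 727)
686^64 ≡ 362^2 = 131044 ≡ 184 (mod 727)
686^128 ≡ 184^2 = 33856 ≡ 414 (mod 727)
686^256 ≡ 414^2 = 171396 ≡ 551 (mod 727)
686^512 ≡ 551^2 = 303601 ≡ 442 (mod 727)
686^1024 ≡ 442^2 = 195364 ≡ 528 (mod 727)
686^2048 ≡ 528^2 = 278784 ≡ 343 (mod 727)
686^4057 = 686^2048 * 686^1024 * 686^512 * 686^256 * 686^128 * 686^64 * 686^16 * 686^8 * 686^1 ≡ 343 * 528 * 442 * 551 * 414 * 184 * 33 * 474 * 686 (mod 727).
Accumulate the product:
343 * 528 = 181104 ≡ 81
81 * 442 = 35802 ≡ 179
179 * 551 = 98629 ≡ 484
484 * 414 = 200376 ≡ 451
451 * 184 = 82984 ≡ 106
106 * 33 = 3498 ≡ 590
590 * 474 = 279660 ≡ 492
492 * 686 = 337512 ≡ 184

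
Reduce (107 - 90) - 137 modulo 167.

107 - 90 = 17
17 - 137 = -120 ≡ 47 (mod 167)

47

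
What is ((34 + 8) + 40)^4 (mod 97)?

88

34 + 8 = 42
42 + 40 = 82
(82)^4 ≡ 88 (mod 97)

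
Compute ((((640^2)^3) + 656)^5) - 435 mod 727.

(640)^2 ≡ 299 (mod 727)
(299)^3 ≡ 563 (mod 727)
563 + 656 = 1219 ≡ 492 (mod 727)
(492)^5 ≡ 257 (mod 727)
257 - 435 = -178 ≡ 549 (mod 727)

549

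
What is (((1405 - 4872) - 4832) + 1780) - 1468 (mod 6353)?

4719

1405 - 4872 = -3467 ≡ 2886 (mod 6353)
2886 - 4832 = -1946 ≡ 4407 (mod 6353)
4407 + 1780 = 6187
6187 - 1468 = 4719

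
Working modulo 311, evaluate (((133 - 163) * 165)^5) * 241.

95

133 - 163 = -30 ≡ 281 (mod 311)
281 * 165 = 46365 ≡ 26 (mod 311)
(26)^5 ≡ 243 (mod 311)
243 * 241 = 58563 ≡ 95 (mod 311)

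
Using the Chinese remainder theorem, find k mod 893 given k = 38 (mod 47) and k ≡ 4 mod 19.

47⁻¹ mod 19: 47*17 ≡ 1 (mod 19), so 47⁻¹ ≡ 17.
k = 38 + 47*((4 − 38)*17 mod 19) = 38 + 47*11 = 555.

555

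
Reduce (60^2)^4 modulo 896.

(60)^2 ≡ 16 (mod 896)
(16)^4 ≡ 128 (mod 896)

128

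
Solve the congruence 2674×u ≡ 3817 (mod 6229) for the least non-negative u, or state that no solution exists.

3675

gcd(2674, 6229) = 1, so a unique solution mod 6229 exists.
2674⁻¹ ≡ 3818 (mod 6229).
u ≡ 3818×3817 ≡ 3675 (mod 6229).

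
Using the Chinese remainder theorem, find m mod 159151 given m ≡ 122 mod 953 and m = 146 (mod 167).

953⁻¹ mod 167: 953·92 ≡ 1 (mod 167), so 953⁻¹ ≡ 92.
m = 122 + 953·((146 − 122)·92 mod 167) = 122 + 953·37 = 35383.
Check: 35383 mod 953 = 122, 35383 mod 167 = 146. ✓

35383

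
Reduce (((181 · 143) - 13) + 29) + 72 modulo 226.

207

181 · 143 = 25883 ≡ 119 (mod 226)
119 - 13 = 106
106 + 29 = 135
135 + 72 = 207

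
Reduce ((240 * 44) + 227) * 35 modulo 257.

240 * 44 = 10560 ≡ 23 (mod 257)
23 + 227 = 250
250 * 35 = 8750 ≡ 12 (mod 257)

12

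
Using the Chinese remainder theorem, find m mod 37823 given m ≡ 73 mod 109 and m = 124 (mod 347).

109⁻¹ mod 347: 109×156 ≡ 1 (mod 347), so 109⁻¹ ≡ 156.
m = 73 + 109×((124 − 73)×156 mod 347) = 73 + 109×322 = 35171.
Check: 35171 mod 109 = 73, 35171 mod 347 = 124. ✓

35171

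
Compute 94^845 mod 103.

Compute successive squares:
845 in binary is 1101001101, i.e. 845 = 512 + 256 + 64 + 8 + 4 + 1.
94^1 ≡ 94 (mod 103)
94^2 ≡ 94^2 = 8836 ≡ 81 (mod 103)
94^4 ≡ 81^2 = 6561 ≡ 72 (mod 103)
94^8 ≡ 72^2 = 5184 ≡ 34 (mod 103)
94^16 ≡ 34^2 = 1156 ≡ 23 (mod 103)
94^32 ≡ 23^2 = 529 ≡ 14 (mod 103)
94^64 ≡ 14^2 = 196 ≡ 93 (mod 103)
94^128 ≡ 93^2 = 8649 ≡ 100 (mod 103)
94^256 ≡ 100^2 = 10000 ≡ 9 (mod 103)
94^512 ≡ 9^2 = 81 (mod 103)
94^845 = 94^512 × 94^256 × 94^64 × 94^8 × 94^4 × 94^1 ≡ 81 × 9 × 93 × 34 × 72 × 94 (mod 103).
Accumulate the product:
81 × 9 = 729 ≡ 8
8 × 93 = 744 ≡ 23
23 × 34 = 782 ≡ 61
61 × 72 = 4392 ≡ 66
66 × 94 = 6204 ≡ 24

24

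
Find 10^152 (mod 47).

4

Using repeated squaring:
10^1 ≡ 10 (mod 47)
10^2 ≡ 10^2 = 100 ≡ 6 (mod 47)
10^4 ≡ 6^2 = 36 (mod 47)
10^8 ≡ 36^2 = 1296 ≡ 27 (mod 47)
10^16 ≡ 27^2 = 729 ≡ 24 (mod 47)
10^32 ≡ 24^2 = 576 ≡ 12 (mod 47)
10^64 ≡ 12^2 = 144 ≡ 3 (mod 47)
10^128 ≡ 3^2 = 9 (mod 47)
10^152 = 10^128 × 10^16 × 10^8 ≡ 9 × 24 × 27 (mod 47).
Accumulate the product:
9 × 24 = 216 ≡ 28
28 × 27 = 756 ≡ 4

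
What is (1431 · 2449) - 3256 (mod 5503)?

1431 · 2449 = 3504519 ≡ 4611 (mod 5503)
4611 - 3256 = 1355

1355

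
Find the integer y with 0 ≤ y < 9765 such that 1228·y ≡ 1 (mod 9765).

7117

By the extended Euclidean algorithm:
9765 = 7×1228 + 1169
1228 = 1×1169 + 59
1169 = 19×59 + 48
59 = 1×48 + 11
48 = 4×11 + 4
11 = 2×4 + 3
4 = 1×3 + 1
3 = 3×1 + 0
gcd(1228, 9765) = 1, so the inverse exists.
Back-substitute for 1:
1 = 1×4 − 1×3
  = −1×11 + 3×4
  = 3×48 − 13×11
  = −13×59 + 16×48
  = 16×1169 − 317×59
  = −317×1228 + 333×1169
  = 333×9765 − 2648×1228
So 1228⁻¹ ≡ −2648 ≡ 7117 (mod 9765).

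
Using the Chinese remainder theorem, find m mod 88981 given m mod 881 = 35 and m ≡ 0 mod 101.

67872

881⁻¹ mod 101: 881*18 ≡ 1 (mod 101), so 881⁻¹ ≡ 18.
m = 35 + 881*((0 − 35)*18 mod 101) = 35 + 881*77 = 67872.
Check: 67872 mod 881 = 35, 67872 mod 101 = 0. ✓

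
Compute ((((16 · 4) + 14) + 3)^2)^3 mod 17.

16

16 · 4 = 64 ≡ 13 (mod 17)
13 + 14 = 27 ≡ 10 (mod 17)
10 + 3 = 13
(13)^2 ≡ 16 (mod 17)
(16)^3 ≡ 16 (mod 17)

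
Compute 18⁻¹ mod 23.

Apply the Euclidean algorithm and back-substitute:
23 = 1×18 + 5
18 = 3×5 + 3
5 = 1×3 + 2
3 = 1×2 + 1
2 = 2×1 + 0
gcd(18, 23) = 1, so the inverse exists.
Back-substitute for 1:
1 = 1×3 − 1×2
  = −1×5 + 2×3
  = 2×18 − 7×5
  = −7×23 + 9×18
So 18⁻¹ ≡ 9 (mod 23).

9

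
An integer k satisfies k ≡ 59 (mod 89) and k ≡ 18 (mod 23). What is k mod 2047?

593

89⁻¹ mod 23: 89·15 ≡ 1 (mod 23), so 89⁻¹ ≡ 15.
k = 59 + 89·((18 − 59)·15 mod 23) = 59 + 89·6 = 593.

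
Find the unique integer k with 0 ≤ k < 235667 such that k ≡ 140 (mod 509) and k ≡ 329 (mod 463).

150804

509⁻¹ mod 463: 509·151 ≡ 1 (mod 463), so 509⁻¹ ≡ 151.
k = 140 + 509·((329 − 140)·151 mod 463) = 140 + 509·296 = 150804.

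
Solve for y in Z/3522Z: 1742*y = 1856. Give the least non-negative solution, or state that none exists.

gcd(1742, 3522) = 2, and 2 | 1856, so solutions exist.
Divide through by 2: 871*y ≡ 928 mod 1761.
871⁻¹ ≡ 556 (mod 1761).
y ≡ 556*928 ≡ 1756 (mod 1761).
The smallest non-negative solution is y = 1756.

1756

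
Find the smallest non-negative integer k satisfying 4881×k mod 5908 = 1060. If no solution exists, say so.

68

gcd(4881, 5908) = 1, so a unique solution mod 5908 exists.
4881⁻¹ ≡ 5373 (mod 5908).
k ≡ 5373×1060 ≡ 68 (mod 5908).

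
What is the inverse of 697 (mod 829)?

Apply the Euclidean algorithm and back-substitute:
829 = 1×697 + 132
697 = 5×132 + 37
132 = 3×37 + 21
37 = 1×21 + 16
21 = 1×16 + 5
16 = 3×5 + 1
5 = 5×1 + 0
gcd(697, 829) = 1, so the inverse exists.
Bézout: 1 = −132×829 + 157×697.
So 697⁻¹ ≡ 157 (mod 829).

157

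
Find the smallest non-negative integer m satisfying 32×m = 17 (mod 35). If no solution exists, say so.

6

gcd(32, 35) = 1, so a unique solution mod 35 exists.
32⁻¹ ≡ 23 (mod 35).
m ≡ 23×17 ≡ 6 (mod 35).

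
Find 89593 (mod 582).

547

89593 = 153*582 + 547, so 89593 ≡ 547 (mod 582).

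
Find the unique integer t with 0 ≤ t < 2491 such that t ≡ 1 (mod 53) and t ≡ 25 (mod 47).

213

53⁻¹ mod 47: 53·8 ≡ 1 (mod 47), so 53⁻¹ ≡ 8.
t = 1 + 53·((25 − 1)·8 mod 47) = 1 + 53·4 = 213.
Check: 213 mod 53 = 1, 213 mod 47 = 25. ✓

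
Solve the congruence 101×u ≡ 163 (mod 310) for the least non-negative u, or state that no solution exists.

63

gcd(101, 310) = 1, so a unique solution mod 310 exists.
101⁻¹ ≡ 221 (mod 310).
u ≡ 221×163 ≡ 63 (mod 310).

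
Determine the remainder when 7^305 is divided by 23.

11

By square-and-multiply:
7^1 ≡ 7 (mod 23)
7^2 ≡ 7^2 = 49 ≡ 3 (mod 23)
7^4 ≡ 3^2 = 9 (mod 23)
7^8 ≡ 9^2 = 81 ≡ 12 (mod 23)
7^16 ≡ 12^2 = 144 ≡ 6 (mod 23)
7^32 ≡ 6^2 = 36 ≡ 13 (mod 23)
7^64 ≡ 13^2 = 169 ≡ 8 (mod 23)
7^128 ≡ 8^2 = 64 ≡ 18 (mod 23)
7^256 ≡ 18^2 = 324 ≡ 2 (mod 23)
7^305 = 7^256 · 7^32 · 7^16 · 7^1 ≡ 2 · 13 · 6 · 7 (mod 23).
Accumulate the product:
2 · 13 = 26 ≡ 3
3 · 6 = 18
18 · 7 = 126 ≡ 11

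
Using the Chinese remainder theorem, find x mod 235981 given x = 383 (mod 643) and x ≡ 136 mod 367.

103263

643⁻¹ mod 367: 643·246 ≡ 1 (mod 367), so 643⁻¹ ≡ 246.
x = 383 + 643·((136 − 383)·246 mod 367) = 383 + 643·160 = 103263.
Check: 103263 mod 643 = 383, 103263 mod 367 = 136. ✓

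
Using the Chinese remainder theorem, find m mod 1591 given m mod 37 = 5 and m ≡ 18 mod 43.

37⁻¹ mod 43: 37·7 ≡ 1 (mod 43), so 37⁻¹ ≡ 7.
m = 5 + 37·((18 − 5)·7 mod 43) = 5 + 37·5 = 190.
Check: 190 mod 37 = 5, 190 mod 43 = 18. ✓

190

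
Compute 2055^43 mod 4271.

43 in binary is 101011, i.e. 43 = 32 + 8 + 2 + 1.
2055^1 ≡ 2055 (mod 4271)
2055^2 ≡ 2055^2 = 4223025 ≡ 3277 (mod 4271)
2055^4 ≡ 3277^2 = 10738729 ≡ 1435 (mod 4271)
2055^8 ≡ 1435^2 = 2059225 ≡ 603 (mod 4271)
2055^16 ≡ 603^2 = 363609 ≡ 574 (mod 4271)
2055^32 ≡ 574^2 = 329476 ≡ 609 (mod 4271)
2055^43 = 2055^32 · 2055^8 · 2055^2 · 2055^1 ≡ 609 · 603 · 3277 · 2055 (mod 4271).
Accumulate the product:
609 · 603 = 367227 ≡ 4192
4192 · 3277 = 13737184 ≡ 1648
1648 · 2055 = 3386640 ≡ 4008

4008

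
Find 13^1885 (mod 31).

26

Compute successive squares:
13^1 ≡ 13 (mod 31)
13^2 ≡ 13^2 = 169 ≡ 14 (mod 31)
13^4 ≡ 14^2 = 196 ≡ 10 (mod 31)
13^8 ≡ 10^2 = 100 ≡ 7 (mod 31)
13^16 ≡ 7^2 = 49 ≡ 18 (mod 31)
13^32 ≡ 18^2 = 324 ≡ 14 (mod 31)
13^64 ≡ 14^2 = 196 ≡ 10 (mod 31)
13^128 ≡ 10^2 = 100 ≡ 7 (mod 31)
13^256 ≡ 7^2 = 49 ≡ 18 (mod 31)
13^512 ≡ 18^2 = 324 ≡ 14 (mod 31)
13^1024 ≡ 14^2 = 196 ≡ 10 (mod 31)
13^1885 = 13^1024 * 13^512 * 13^256 * 13^64 * 13^16 * 13^8 * 13^4 * 13^1 ≡ 10 * 14 * 18 * 10 * 18 * 7 * 10 * 13 (mod 31).
Accumulate the product:
10 * 14 = 140 ≡ 16
16 * 18 = 288 ≡ 9
9 * 10 = 90 ≡ 28
28 * 18 = 504 ≡ 8
8 * 7 = 56 ≡ 25
25 * 10 = 250 ≡ 2
2 * 13 = 26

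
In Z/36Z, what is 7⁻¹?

By the extended Euclidean algorithm:
36 = 5·7 + 1
7 = 7·1 + 0
gcd(7, 36) = 1, so the inverse exists.
Bézout: 1 = 1·36 − 5·7.
So 7⁻¹ ≡ −5 ≡ 31 (mod 36).

31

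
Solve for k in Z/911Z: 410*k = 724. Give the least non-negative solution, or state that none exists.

815

gcd(410, 911) = 1, so a unique solution mod 911 exists.
410⁻¹ ≡ 20 (mod 911).
k ≡ 20*724 ≡ 815 (mod 911).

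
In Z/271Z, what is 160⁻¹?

83

271 = 1×160 + 111
160 = 1×111 + 49
111 = 2×49 + 13
49 = 3×13 + 10
13 = 1×10 + 3
10 = 3×3 + 1
3 = 3×1 + 0
gcd(160, 271) = 1, so the inverse exists.
Bézout: 1 = −49×271 + 83×160.
So 160⁻¹ ≡ 83 (mod 271).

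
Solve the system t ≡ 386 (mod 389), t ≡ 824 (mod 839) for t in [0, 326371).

139259

389⁻¹ mod 839: 389·110 ≡ 1 (mod 839), so 389⁻¹ ≡ 110.
t = 386 + 389·((824 − 386)·110 mod 839) = 386 + 389·357 = 139259.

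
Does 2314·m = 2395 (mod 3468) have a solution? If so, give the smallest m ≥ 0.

no solution

gcd(2314, 3468) = 2, and 2 does not divide 2395.
So the congruence has no solution.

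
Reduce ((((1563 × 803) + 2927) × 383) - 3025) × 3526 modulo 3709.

2752

1563 × 803 = 1255089 ≡ 1447 (mod 3709)
1447 + 2927 = 4374 ≡ 665 (mod 3709)
665 × 383 = 254695 ≡ 2483 (mod 3709)
2483 - 3025 = -542 ≡ 3167 (mod 3709)
3167 × 3526 = 11166842 ≡ 2752 (mod 3709)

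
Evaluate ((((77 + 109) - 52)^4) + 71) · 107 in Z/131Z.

77 + 109 = 186 ≡ 55 (mod 131)
55 - 52 = 3
(3)^4 ≡ 81 (mod 131)
81 + 71 = 152 ≡ 21 (mod 131)
21 · 107 = 2247 ≡ 20 (mod 131)

20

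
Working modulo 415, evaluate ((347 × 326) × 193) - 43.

347 × 326 = 113122 ≡ 242 (mod 415)
242 × 193 = 46706 ≡ 226 (mod 415)
226 - 43 = 183

183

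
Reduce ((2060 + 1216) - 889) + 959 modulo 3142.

2060 + 1216 = 3276 ≡ 134 (mod 3142)
134 - 889 = -755 ≡ 2387 (mod 3142)
2387 + 959 = 3346 ≡ 204 (mod 3142)

204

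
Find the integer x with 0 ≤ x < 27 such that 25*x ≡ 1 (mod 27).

13

By the extended Euclidean algorithm:
27 = 1·25 + 2
25 = 12·2 + 1
2 = 2·1 + 0
gcd(25, 27) = 1, so the inverse exists.
Bézout: 1 = −12·27 + 13·25.
So 25⁻¹ ≡ 13 (mod 27).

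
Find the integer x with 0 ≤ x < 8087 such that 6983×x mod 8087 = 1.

5091

Apply the Euclidean algorithm and back-substitute:
8087 = 1*6983 + 1104
6983 = 6*1104 + 359
1104 = 3*359 + 27
359 = 13*27 + 8
27 = 3*8 + 3
8 = 2*3 + 2
3 = 1*2 + 1
2 = 2*1 + 0
gcd(6983, 8087) = 1, so the inverse exists.
Bézout: 1 = 2587*8087 − 2996*6983.
So 6983⁻¹ ≡ −2996 ≡ 5091 (mod 8087).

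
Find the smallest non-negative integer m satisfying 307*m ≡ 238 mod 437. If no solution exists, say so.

gcd(307, 437) = 1, so a unique solution mod 437 exists.
307⁻¹ ≡ 279 (mod 437).
m ≡ 279*238 ≡ 415 (mod 437).

415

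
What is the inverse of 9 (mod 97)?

54

Run the extended Euclidean algorithm:
97 = 10×9 + 7
9 = 1×7 + 2
7 = 3×2 + 1
2 = 2×1 + 0
gcd(9, 97) = 1, so the inverse exists.
Back-substitute for 1:
1 = 1×7 − 3×2
  = −3×9 + 4×7
  = 4×97 − 43×9
So 9⁻¹ ≡ −43 ≡ 54 (mod 97).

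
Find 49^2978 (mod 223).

Compute successive squares:
2978 in binary is 101110100010, i.e. 2978 = 2048 + 512 + 256 + 128 + 32 + 2.
49^1 ≡ 49 (mod 223)
49^2 ≡ 49^2 = 2401 ≡ 171 (mod 223)
49^4 ≡ 171^2 = 29241 ≡ 28 (mod 223)
49^8 ≡ 28^2 = 784 ≡ 115 (mod 223)
49^16 ≡ 115^2 = 13225 ≡ 68 (mod 223)
49^32 ≡ 68^2 = 4624 ≡ 164 (mod 223)
49^64 ≡ 164^2 = 26896 ≡ 136 (mod 223)
49^128 ≡ 136^2 = 18496 ≡ 210 (mod 223)
49^256 ≡ 210^2 = 44100 ≡ 169 (mod 223)
49^512 ≡ 169^2 = 28561 ≡ 17 (mod 223)
49^1024 ≡ 17^2 = 289 ≡ 66 (mod 223)
49^2048 ≡ 66^2 = 4356 ≡ 119 (mod 223)
49^2978 = 49^2048 * 49^512 * 49^256 * 49^128 * 49^32 * 49^2 ≡ 119 * 17 * 169 * 210 * 164 * 171 (mod 223).
Accumulate the product:
119 * 17 = 2023 ≡ 16
16 * 169 = 2704 ≡ 28
28 * 210 = 5880 ≡ 82
82 * 164 = 13448 ≡ 68
68 * 171 = 11628 ≡ 32

32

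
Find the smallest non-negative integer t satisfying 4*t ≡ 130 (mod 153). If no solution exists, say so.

gcd(4, 153) = 1, so a unique solution mod 153 exists.
4⁻¹ ≡ 115 (mod 153).
t ≡ 115*130 ≡ 109 (mod 153).

109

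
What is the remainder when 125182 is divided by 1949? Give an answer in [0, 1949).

446

125182 = 64·1949 + 446, so 125182 ≡ 446 (mod 1949).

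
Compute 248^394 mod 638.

248^1 ≡ 248 (mod 638)
248^2 ≡ 248^2 = 61504 ≡ 256 (mod 638)
248^4 ≡ 256^2 = 65536 ≡ 460 (mod 638)
248^8 ≡ 460^2 = 211600 ≡ 422 (mod 638)
248^16 ≡ 422^2 = 178084 ≡ 82 (mod 638)
248^32 ≡ 82^2 = 6724 ≡ 344 (mod 638)
248^64 ≡ 344^2 = 118336 ≡ 306 (mod 638)
248^128 ≡ 306^2 = 93636 ≡ 488 (mod 638)
248^256 ≡ 488^2 = 238144 ≡ 170 (mod 638)
248^394 = 248^256 × 248^128 × 248^8 × 248^2 ≡ 170 × 488 × 422 × 256 (mod 638).
Accumulate the product:
170 × 488 = 82960 ≡ 20
20 × 422 = 8440 ≡ 146
146 × 256 = 37376 ≡ 372

372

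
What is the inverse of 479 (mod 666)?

Apply the Euclidean algorithm and back-substitute:
666 = 1×479 + 187
479 = 2×187 + 105
187 = 1×105 + 82
105 = 1×82 + 23
82 = 3×23 + 13
23 = 1×13 + 10
13 = 1×10 + 3
10 = 3×3 + 1
3 = 3×1 + 0
gcd(479, 666) = 1, so the inverse exists.
Bézout: 1 = −146×666 + 203×479.
So 479⁻¹ ≡ 203 (mod 666).

203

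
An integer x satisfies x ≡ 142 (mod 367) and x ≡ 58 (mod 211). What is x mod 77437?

65468

367⁻¹ mod 211: 367×23 ≡ 1 (mod 211), so 367⁻¹ ≡ 23.
x = 142 + 367×((58 − 142)×23 mod 211) = 142 + 367×178 = 65468.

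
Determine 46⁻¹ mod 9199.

200

9199 = 199·46 + 45
46 = 1·45 + 1
45 = 45·1 + 0
gcd(46, 9199) = 1, so the inverse exists.
Back-substitute for 1:
1 = 1·46 − 1·45
  = −1·9199 + 200·46
So 46⁻¹ ≡ 200 (mod 9199).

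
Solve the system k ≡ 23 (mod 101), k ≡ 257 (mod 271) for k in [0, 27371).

101⁻¹ mod 271: 101×161 ≡ 1 (mod 271), so 101⁻¹ ≡ 161.
k = 23 + 101×((257 − 23)×161 mod 271) = 23 + 101×5 = 528.

528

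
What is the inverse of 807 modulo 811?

608

By the extended Euclidean algorithm:
811 = 1·807 + 4
807 = 201·4 + 3
4 = 1·3 + 1
3 = 3·1 + 0
gcd(807, 811) = 1, so the inverse exists.
Bézout: 1 = 202·811 − 203·807.
So 807⁻¹ ≡ −203 ≡ 608 (mod 811).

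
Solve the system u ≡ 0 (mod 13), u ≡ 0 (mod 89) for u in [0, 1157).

0

13⁻¹ mod 89: 13*48 ≡ 1 (mod 89), so 13⁻¹ ≡ 48.
u = 0 + 13*((0 − 0)*48 mod 89) = 0 + 13*0 = 0.
Check: 0 mod 13 = 0, 0 mod 89 = 0. ✓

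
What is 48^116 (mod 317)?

Compute successive squares:
48^1 ≡ 48 (mod 317)
48^2 ≡ 48^2 = 2304 ≡ 85 (mod 317)
48^4 ≡ 85^2 = 7225 ≡ 251 (mod 317)
48^8 ≡ 251^2 = 63001 ≡ 235 (mod 317)
48^16 ≡ 235^2 = 55225 ≡ 67 (mod 317)
48^32 ≡ 67^2 = 4489 ≡ 51 (mod 317)
48^64 ≡ 51^2 = 2601 ≡ 65 (mod 317)
48^116 = 48^64 * 48^32 * 48^16 * 48^4 ≡ 65 * 51 * 67 * 251 (mod 317).
Accumulate the product:
65 * 51 = 3315 ≡ 145
145 * 67 = 9715 ≡ 205
205 * 251 = 51455 ≡ 101

101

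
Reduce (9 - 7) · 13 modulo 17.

9 - 7 = 2
2 · 13 = 26 ≡ 9 (mod 17)

9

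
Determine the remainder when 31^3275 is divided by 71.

26

By square-and-multiply:
31^1 ≡ 31 (mod 71)
31^2 ≡ 31^2 = 961 ≡ 38 (mod 71)
31^4 ≡ 38^2 = 1444 ≡ 24 (mod 71)
31^8 ≡ 24^2 = 576 ≡ 8 (mod 71)
31^16 ≡ 8^2 = 64 (mod 71)
31^32 ≡ 64^2 = 4096 ≡ 49 (mod 71)
31^64 ≡ 49^2 = 2401 ≡ 58 (mod 71)
31^128 ≡ 58^2 = 3364 ≡ 27 (mod 71)
31^256 ≡ 27^2 = 729 ≡ 19 (mod 71)
31^512 ≡ 19^2 = 361 ≡ 6 (mod 71)
31^1024 ≡ 6^2 = 36 (mod 71)
31^2048 ≡ 36^2 = 1296 ≡ 18 (mod 71)
31^3275 = 31^2048 * 31^1024 * 31^128 * 31^64 * 31^8 * 31^2 * 31^1 ≡ 18 * 36 * 27 * 58 * 8 * 38 * 31 (mod 71).
Accumulate the product:
18 * 36 = 648 ≡ 9
9 * 27 = 243 ≡ 30
30 * 58 = 1740 ≡ 36
36 * 8 = 288 ≡ 4
4 * 38 = 152 ≡ 10
10 * 31 = 310 ≡ 26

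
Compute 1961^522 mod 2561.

Using repeated squaring:
1961^1 ≡ 1961 (mod 2561)
1961^2 ≡ 1961^2 = 3845521 ≡ 1460 (mod 2561)
1961^4 ≡ 1460^2 = 2131600 ≡ 848 (mod 2561)
1961^8 ≡ 848^2 = 719104 ≡ 2024 (mod 2561)
1961^16 ≡ 2024^2 = 4096576 ≡ 1537 (mod 2561)
1961^32 ≡ 1537^2 = 2362369 ≡ 1127 (mod 2561)
1961^64 ≡ 1127^2 = 1270129 ≡ 2434 (mod 2561)
1961^128 ≡ 2434^2 = 5924356 ≡ 763 (mod 2561)
1961^256 ≡ 763^2 = 582169 ≡ 822 (mod 2561)
1961^512 ≡ 822^2 = 675684 ≡ 2141 (mod 2561)
1961^522 = 1961^512 × 1961^8 × 1961^2 ≡ 2141 × 2024 × 1460 (mod 2561).
Accumulate the product:
2141 × 2024 = 4333384 ≡ 172
172 × 1460 = 251120 ≡ 142

142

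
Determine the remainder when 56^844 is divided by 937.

56^1 ≡ 56 (mod 937)
56^2 ≡ 56^2 = 3136 ≡ 325 (mod 937)
56^4 ≡ 325^2 = 105625 ≡ 681 (mod 937)
56^8 ≡ 681^2 = 463761 ≡ 883 (mod 937)
56^16 ≡ 883^2 = 779689 ≡ 105 (mod 937)
56^32 ≡ 105^2 = 11025 ≡ 718 (mod 937)
56^64 ≡ 718^2 = 515524 ≡ 174 (mod 937)
56^128 ≡ 174^2 = 30276 ≡ 292 (mod 937)
56^256 ≡ 292^2 = 85264 ≡ 934 (mod 937)
56^512 ≡ 934^2 = 872356 ≡ 9 (mod 937)
56^844 = 56^512 × 56^256 × 56^64 × 56^8 × 56^4 ≡ 9 × 934 × 174 × 883 × 681 (mod 937).
Accumulate the product:
9 × 934 = 8406 ≡ 910
910 × 174 = 158340 ≡ 924
924 × 883 = 815892 ≡ 702
702 × 681 = 478062 ≡ 192

192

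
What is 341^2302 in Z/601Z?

12

Using repeated squaring:
2302 in binary is 100011111110, i.e. 2302 = 2048 + 128 + 64 + 32 + 16 + 8 + 4 + 2.
341^1 ≡ 341 (mod 601)
341^2 ≡ 341^2 = 116281 ≡ 288 (mod 601)
341^4 ≡ 288^2 = 82944 ≡ 6 (mod 601)
341^8 ≡ 6^2 = 36 (mod 601)
341^16 ≡ 36^2 = 1296 ≡ 94 (mod 601)
341^32 ≡ 94^2 = 8836 ≡ 422 (mod 601)
341^64 ≡ 422^2 = 178084 ≡ 188 (mod 601)
341^128 ≡ 188^2 = 35344 ≡ 486 (mod 601)
341^256 ≡ 486^2 = 236196 ≡ 3 (mod 601)
341^512 ≡ 3^2 = 9 (mod 601)
341^1024 ≡ 9^2 = 81 (mod 601)
341^2048 ≡ 81^2 = 6561 ≡ 551 (mod 601)
341^2302 = 341^2048 · 341^128 · 341^64 · 341^32 · 341^16 · 341^8 · 341^4 · 341^2 ≡ 551 · 486 · 188 · 422 · 94 · 36 · 6 · 288 (mod 601).
Accumulate the product:
551 · 486 = 267786 ≡ 341
341 · 188 = 64108 ≡ 402
402 · 422 = 169644 ≡ 162
162 · 94 = 15228 ≡ 203
203 · 36 = 7308 ≡ 96
96 · 6 = 576
576 · 288 = 165888 ≡ 12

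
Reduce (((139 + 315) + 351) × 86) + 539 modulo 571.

107

139 + 315 = 454
454 + 351 = 805 ≡ 234 (mod 571)
234 × 86 = 20124 ≡ 139 (mod 571)
139 + 539 = 678 ≡ 107 (mod 571)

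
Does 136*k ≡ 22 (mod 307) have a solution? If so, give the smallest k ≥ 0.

gcd(136, 307) = 1, so a unique solution mod 307 exists.
136⁻¹ ≡ 228 (mod 307).
k ≡ 228*22 ≡ 104 (mod 307).

104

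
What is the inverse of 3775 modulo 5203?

4835

Apply the Euclidean algorithm and back-substitute:
5203 = 1×3775 + 1428
3775 = 2×1428 + 919
1428 = 1×919 + 509
919 = 1×509 + 410
509 = 1×410 + 99
410 = 4×99 + 14
99 = 7×14 + 1
14 = 14×1 + 0
gcd(3775, 5203) = 1, so the inverse exists.
Back-substitute for 1:
1 = 1×99 − 7×14
  = −7×410 + 29×99
  = 29×509 − 36×410
  = −36×919 + 65×509
  = 65×1428 − 101×919
  = −101×3775 + 267×1428
  = 267×5203 − 368×3775
So 3775⁻¹ ≡ −368 ≡ 4835 (mod 5203).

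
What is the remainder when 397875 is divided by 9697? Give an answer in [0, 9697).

298

397875 = 41·9697 + 298, so 397875 ≡ 298 (mod 9697).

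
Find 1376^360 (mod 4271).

Using repeated squaring:
360 in binary is 101101000, i.e. 360 = 256 + 64 + 32 + 8.
1376^1 ≡ 1376 (mod 4271)
1376^2 ≡ 1376^2 = 1893376 ≡ 1323 (mod 4271)
1376^4 ≡ 1323^2 = 1750329 ≡ 3490 (mod 4271)
1376^8 ≡ 3490^2 = 12180100 ≡ 3479 (mod 4271)
1376^16 ≡ 3479^2 = 12103441 ≡ 3698 (mod 4271)
1376^32 ≡ 3698^2 = 13675204 ≡ 3733 (mod 4271)
1376^64 ≡ 3733^2 = 13935289 ≡ 3287 (mod 4271)
1376^128 ≡ 3287^2 = 10804369 ≡ 3010 (mod 4271)
1376^256 ≡ 3010^2 = 9060100 ≡ 1309 (mod 4271)
1376^360 = 1376^256 · 1376^64 · 1376^32 · 1376^8 ≡ 1309 · 3287 · 3733 · 3479 (mod 4271).
Accumulate the product:
1309 · 3287 = 4302683 ≡ 1786
1786 · 3733 = 6667138 ≡ 107
107 · 3479 = 372253 ≡ 676

676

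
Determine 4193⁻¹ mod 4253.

Apply the Euclidean algorithm and back-substitute:
4253 = 1·4193 + 60
4193 = 69·60 + 53
60 = 1·53 + 7
53 = 7·7 + 4
7 = 1·4 + 3
4 = 1·3 + 1
3 = 3·1 + 0
gcd(4193, 4253) = 1, so the inverse exists.
Back-substitute for 1:
1 = 1·4 − 1·3
  = −1·7 + 2·4
  = 2·53 − 15·7
  = −15·60 + 17·53
  = 17·4193 − 1188·60
  = −1188·4253 + 1205·4193
So 4193⁻¹ ≡ 1205 (mod 4253).

1205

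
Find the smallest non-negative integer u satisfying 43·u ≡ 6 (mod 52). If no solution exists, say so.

gcd(43, 52) = 1, so a unique solution mod 52 exists.
43⁻¹ ≡ 23 (mod 52).
u ≡ 23·6 ≡ 34 (mod 52).

34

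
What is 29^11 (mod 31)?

Compute successive squares:
11 in binary is 1011, i.e. 11 = 8 + 2 + 1.
29^1 ≡ 29 (mod 31)
29^2 ≡ 29^2 = 841 ≡ 4 (mod 31)
29^4 ≡ 4^2 = 16 (mod 31)
29^8 ≡ 16^2 = 256 ≡ 8 (mod 31)
29^11 = 29^8 * 29^2 * 29^1 ≡ 8 * 4 * 29 (mod 31).
Accumulate the product:
8 * 4 = 32 ≡ 1
1 * 29 = 29

29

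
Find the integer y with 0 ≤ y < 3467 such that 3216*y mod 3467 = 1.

By the extended Euclidean algorithm:
3467 = 1*3216 + 251
3216 = 12*251 + 204
251 = 1*204 + 47
204 = 4*47 + 16
47 = 2*16 + 15
16 = 1*15 + 1
15 = 15*1 + 0
gcd(3216, 3467) = 1, so the inverse exists.
Bézout: 1 = −205*3467 + 221*3216.
So 3216⁻¹ ≡ 221 (mod 3467).

221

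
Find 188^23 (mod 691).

258

By square-and-multiply:
23 in binary is 10111, i.e. 23 = 16 + 4 + 2 + 1.
188^1 ≡ 188 (mod 691)
188^2 ≡ 188^2 = 35344 ≡ 103 (mod 691)
188^4 ≡ 103^2 = 10609 ≡ 244 (mod 691)
188^8 ≡ 244^2 = 59536 ≡ 110 (mod 691)
188^16 ≡ 110^2 = 12100 ≡ 353 (mod 691)
188^23 = 188^16 × 188^4 × 188^2 × 188^1 ≡ 353 × 244 × 103 × 188 (mod 691).
Accumulate the product:
353 × 244 = 86132 ≡ 448
448 × 103 = 46144 ≡ 538
538 × 188 = 101144 ≡ 258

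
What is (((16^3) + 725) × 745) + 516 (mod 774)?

27

(16)^3 ≡ 226 (mod 774)
226 + 725 = 951 ≡ 177 (mod 774)
177 × 745 = 131865 ≡ 285 (mod 774)
285 + 516 = 801 ≡ 27 (mod 774)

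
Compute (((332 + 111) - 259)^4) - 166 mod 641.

332 + 111 = 443
443 - 259 = 184
(184)^4 ≡ 228 (mod 641)
228 - 166 = 62

62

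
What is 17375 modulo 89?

20

17375 = 195*89 + 20, so 17375 ≡ 20 (mod 89).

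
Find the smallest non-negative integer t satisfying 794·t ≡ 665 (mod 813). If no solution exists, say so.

778

gcd(794, 813) = 1, so a unique solution mod 813 exists.
794⁻¹ ≡ 599 (mod 813).
t ≡ 599·665 ≡ 778 (mod 813).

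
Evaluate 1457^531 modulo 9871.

Using repeated squaring:
531 in binary is 1000010011, i.e. 531 = 512 + 16 + 2 + 1.
1457^1 ≡ 1457 (mod 9871)
1457^2 ≡ 1457^2 = 2122849 ≡ 584 (mod 9871)
1457^4 ≡ 584^2 = 341056 ≡ 5442 (mod 9871)
1457^8 ≡ 5442^2 = 29615364 ≡ 2364 (mod 9871)
1457^16 ≡ 2364^2 = 5588496 ≡ 1510 (mod 9871)
1457^32 ≡ 1510^2 = 2280100 ≡ 9770 (mod 9871)
1457^64 ≡ 9770^2 = 95452900 ≡ 330 (mod 9871)
1457^128 ≡ 330^2 = 108900 ≡ 319 (mod 9871)
1457^256 ≡ 319^2 = 101761 ≡ 3051 (mod 9871)
1457^512 ≡ 3051^2 = 9308601 ≡ 248 (mod 9871)
1457^531 = 1457^512 · 1457^16 · 1457^2 · 1457^1 ≡ 248 · 1510 · 584 · 1457 (mod 9871).
Accumulate the product:
248 · 1510 = 374480 ≡ 9253
9253 · 584 = 5403752 ≡ 4315
4315 · 1457 = 6286955 ≡ 8999

8999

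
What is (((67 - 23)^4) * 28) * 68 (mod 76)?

67 - 23 = 44
(44)^4 ≡ 4 (mod 76)
4 * 28 = 112 ≡ 36 (mod 76)
36 * 68 = 2448 ≡ 16 (mod 76)

16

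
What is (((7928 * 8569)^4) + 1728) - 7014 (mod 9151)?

2049

7928 * 8569 = 67935032 ≡ 7159 (mod 9151)
(7159)^4 ≡ 7335 (mod 9151)
7335 + 1728 = 9063
9063 - 7014 = 2049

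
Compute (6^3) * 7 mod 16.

(6)^3 ≡ 8 (mod 16)
8 * 7 = 56 ≡ 8 (mod 16)

8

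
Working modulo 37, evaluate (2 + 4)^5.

6

2 + 4 = 6
(6)^5 ≡ 6 (mod 37)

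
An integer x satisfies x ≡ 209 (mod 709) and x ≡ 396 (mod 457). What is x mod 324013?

709⁻¹ mod 457: 709·107 ≡ 1 (mod 457), so 709⁻¹ ≡ 107.
x = 209 + 709·((396 − 209)·107 mod 457) = 209 + 709·358 = 254031.

254031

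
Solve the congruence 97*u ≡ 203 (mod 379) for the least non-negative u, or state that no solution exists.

6

gcd(97, 379) = 1, so a unique solution mod 379 exists.
97⁻¹ ≡ 211 (mod 379).
u ≡ 211*203 ≡ 6 (mod 379).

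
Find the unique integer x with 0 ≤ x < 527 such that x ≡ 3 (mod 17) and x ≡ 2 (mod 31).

17⁻¹ mod 31: 17·11 ≡ 1 (mod 31), so 17⁻¹ ≡ 11.
x = 3 + 17·((2 − 3)·11 mod 31) = 3 + 17·20 = 343.

343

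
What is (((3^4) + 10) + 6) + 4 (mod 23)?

(3)^4 ≡ 12 (mod 23)
12 + 10 = 22
22 + 6 = 28 ≡ 5 (mod 23)
5 + 4 = 9

9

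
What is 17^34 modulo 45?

19

17^1 ≡ 17 (mod 45)
17^2 ≡ 17^2 = 289 ≡ 19 (mod 45)
17^4 ≡ 19^2 = 361 ≡ 1 (mod 45)
17^8 ≡ 1^2 = 1 (mod 45)
17^16 ≡ 1^2 = 1 (mod 45)
17^32 ≡ 1^2 = 1 (mod 45)
17^34 = 17^32 · 17^2 ≡ 1 · 19 (mod 45).
1 · 19 = 19 ≡ 19 (mod 45).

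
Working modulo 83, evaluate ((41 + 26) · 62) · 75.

51

41 + 26 = 67
67 · 62 = 4154 ≡ 4 (mod 83)
4 · 75 = 300 ≡ 51 (mod 83)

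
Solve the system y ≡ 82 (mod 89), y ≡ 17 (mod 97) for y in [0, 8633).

89⁻¹ mod 97: 89×12 ≡ 1 (mod 97), so 89⁻¹ ≡ 12.
y = 82 + 89×((17 − 82)×12 mod 97) = 82 + 89×93 = 8359.

8359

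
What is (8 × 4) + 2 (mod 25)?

9

8 × 4 = 32 ≡ 7 (mod 25)
7 + 2 = 9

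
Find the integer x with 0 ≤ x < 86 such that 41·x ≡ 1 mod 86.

21

By the extended Euclidean algorithm:
86 = 2×41 + 4
41 = 10×4 + 1
4 = 4×1 + 0
gcd(41, 86) = 1, so the inverse exists.
Bézout: 1 = −10×86 + 21×41.
So 41⁻¹ ≡ 21 (mod 86).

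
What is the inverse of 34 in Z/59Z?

33

Apply the Euclidean algorithm and back-substitute:
59 = 1*34 + 25
34 = 1*25 + 9
25 = 2*9 + 7
9 = 1*7 + 2
7 = 3*2 + 1
2 = 2*1 + 0
gcd(34, 59) = 1, so the inverse exists.
Back-substitute for 1:
1 = 1*7 − 3*2
  = −3*9 + 4*7
  = 4*25 − 11*9
  = −11*34 + 15*25
  = 15*59 − 26*34
So 34⁻¹ ≡ −26 ≡ 33 (mod 59).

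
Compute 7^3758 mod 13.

10

By square-and-multiply:
7^1 ≡ 7 (mod 13)
7^2 ≡ 7^2 = 49 ≡ 10 (mod 13)
7^4 ≡ 10^2 = 100 ≡ 9 (mod 13)
7^8 ≡ 9^2 = 81 ≡ 3 (mod 13)
7^16 ≡ 3^2 = 9 (mod 13)
7^32 ≡ 9^2 = 81 ≡ 3 (mod 13)
7^64 ≡ 3^2 = 9 (mod 13)
7^128 ≡ 9^2 = 81 ≡ 3 (mod 13)
7^256 ≡ 3^2 = 9 (mod 13)
7^512 ≡ 9^2 = 81 ≡ 3 (mod 13)
7^1024 ≡ 3^2 = 9 (mod 13)
7^2048 ≡ 9^2 = 81 ≡ 3 (mod 13)
7^3758 = 7^2048 × 7^1024 × 7^512 × 7^128 × 7^32 × 7^8 × 7^4 × 7^2 ≡ 3 × 9 × 3 × 3 × 3 × 3 × 9 × 10 (mod 13).
Accumulate the product:
3 × 9 = 27 ≡ 1
1 × 3 = 3
3 × 3 = 9
9 × 3 = 27 ≡ 1
1 × 3 = 3
3 × 9 = 27 ≡ 1
1 × 10 = 10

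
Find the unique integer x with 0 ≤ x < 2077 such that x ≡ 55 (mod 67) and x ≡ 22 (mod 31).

859

67⁻¹ mod 31: 67×25 ≡ 1 (mod 31), so 67⁻¹ ≡ 25.
x = 55 + 67×((22 − 55)×25 mod 31) = 55 + 67×12 = 859.
Check: 859 mod 67 = 55, 859 mod 31 = 22. ✓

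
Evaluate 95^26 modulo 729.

By square-and-multiply:
26 in binary is 11010, i.e. 26 = 16 + 8 + 2.
95^1 ≡ 95 (mod 729)
95^2 ≡ 95^2 = 9025 ≡ 277 (mod 729)
95^4 ≡ 277^2 = 76729 ≡ 184 (mod 729)
95^8 ≡ 184^2 = 33856 ≡ 322 (mod 729)
95^16 ≡ 322^2 = 103684 ≡ 166 (mod 729)
95^26 = 95^16 · 95^8 · 95^2 ≡ 166 · 322 · 277 (mod 729).
Accumulate the product:
166 · 322 = 53452 ≡ 235
235 · 277 = 65095 ≡ 214

214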